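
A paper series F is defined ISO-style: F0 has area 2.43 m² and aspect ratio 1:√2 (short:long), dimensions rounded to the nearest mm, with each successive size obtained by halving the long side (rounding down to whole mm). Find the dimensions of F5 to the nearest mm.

Let F0's short side be w mm. w · w√2 = 2.43 m² = 2,430,000 mm², so w ≈ 1310.8 mm and w√2 ≈ 1853.8 mm → F0 = 1311 × 1854 mm.
F1: ⌊1854/2⌋ × 1311 = 927 × 1311 mm
F2: ⌊1311/2⌋ × 927 = 655 × 927 mm
F3: ⌊927/2⌋ × 655 = 463 × 655 mm
F4: ⌊655/2⌋ × 463 = 327 × 463 mm
F5: ⌊463/2⌋ × 327 = 231 × 327 mm

231 × 327 mm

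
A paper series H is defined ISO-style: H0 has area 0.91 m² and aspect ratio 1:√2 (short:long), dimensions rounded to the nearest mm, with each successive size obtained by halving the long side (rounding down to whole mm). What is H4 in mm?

Let H0's short side be w mm. w · w√2 = 0.91 m² = 910,000 mm², so w ≈ 802.2 mm and w√2 ≈ 1134.4 mm → H0 = 802 × 1134 mm.
H1: ⌊1134/2⌋ × 802 = 567 × 802 mm
H2: ⌊802/2⌋ × 567 = 401 × 567 mm
H3: ⌊567/2⌋ × 401 = 283 × 401 mm
H4: ⌊401/2⌋ × 283 = 200 × 283 mm

200 × 283 mm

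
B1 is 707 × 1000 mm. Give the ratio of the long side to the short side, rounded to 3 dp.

1000 / 707 = 1.414
Matches √2 ≈ 1.414 — the ISO 216 defining ratio.

1.414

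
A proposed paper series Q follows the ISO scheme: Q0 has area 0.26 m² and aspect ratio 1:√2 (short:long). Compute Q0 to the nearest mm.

429 × 606 mm

Let the short side be w mm. Then w · w√2 = 0.26 m² = 260,000 mm².
w² = 260,000/√2, so w ≈ 428.8 mm; long side = w√2 ≈ 606.4 mm.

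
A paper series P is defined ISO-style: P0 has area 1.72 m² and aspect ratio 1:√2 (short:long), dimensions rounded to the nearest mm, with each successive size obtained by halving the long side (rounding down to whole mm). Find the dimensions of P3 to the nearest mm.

Let P0's short side be w mm. w · w√2 = 1.72 m² = 1,720,000 mm², so w ≈ 1102.8 mm and w√2 ≈ 1559.6 mm → P0 = 1103 × 1560 mm.
P1: ⌊1560/2⌋ × 1103 = 780 × 1103 mm
P2: ⌊1103/2⌋ × 780 = 551 × 780 mm
P3: ⌊780/2⌋ × 551 = 390 × 551 mm

390 × 551 mm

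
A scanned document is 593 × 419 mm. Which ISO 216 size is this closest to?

A2 (420 × 594 mm)

Aspect ratio 593/419 ≈ 1.415 — close to the ISO √2 ≈ 1.414.
In the A-series (A0 area = 1 m²): A2 = 420 × 594 mm.
Off by 2 mm total — nearest standard size.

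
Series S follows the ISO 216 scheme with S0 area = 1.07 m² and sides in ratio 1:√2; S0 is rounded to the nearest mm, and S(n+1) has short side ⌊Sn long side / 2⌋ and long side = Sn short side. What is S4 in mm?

Let S0's short side be w mm. w · w√2 = 1.07 m² = 1,070,000 mm², so w ≈ 869.8 mm and w√2 ≈ 1230.1 mm → S0 = 870 × 1230 mm.
S1: ⌊1230/2⌋ × 870 = 615 × 870 mm
S2: ⌊870/2⌋ × 615 = 435 × 615 mm
S3: ⌊615/2⌋ × 435 = 307 × 435 mm
S4: ⌊435/2⌋ × 307 = 217 × 307 mm

217 × 307 mm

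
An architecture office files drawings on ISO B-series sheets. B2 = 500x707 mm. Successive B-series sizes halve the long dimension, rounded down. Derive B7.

88 × 125 mm

B3: ⌊707/2⌋ × 500 = 353 × 500 mm
B4: ⌊500/2⌋ × 353 = 250 × 353 mm
B5: ⌊353/2⌋ × 250 = 176 × 250 mm
B6: ⌊250/2⌋ × 176 = 125 × 176 mm
B7: ⌊176/2⌋ × 125 = 88 × 125 mm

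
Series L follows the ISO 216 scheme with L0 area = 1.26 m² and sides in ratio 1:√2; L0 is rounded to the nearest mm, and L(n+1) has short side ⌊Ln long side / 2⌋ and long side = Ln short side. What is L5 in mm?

166 × 236 mm

Let L0's short side be w mm. w · w√2 = 1.26 m² = 1,260,000 mm², so w ≈ 943.9 mm and w√2 ≈ 1334.9 mm → L0 = 944 × 1335 mm.
L1: ⌊1335/2⌋ × 944 = 667 × 944 mm
L2: ⌊944/2⌋ × 667 = 472 × 667 mm
L3: ⌊667/2⌋ × 472 = 333 × 472 mm
L4: ⌊472/2⌋ × 333 = 236 × 333 mm
L5: ⌊333/2⌋ × 236 = 166 × 236 mm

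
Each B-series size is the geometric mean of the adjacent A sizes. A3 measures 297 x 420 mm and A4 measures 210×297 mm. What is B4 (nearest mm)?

250 × 353 mm

Short side: √(297 · 210) = √62370 ≈ 249.7 → 250 mm
Long side: √(420 · 297) = √124740 ≈ 353.2 → 353 mm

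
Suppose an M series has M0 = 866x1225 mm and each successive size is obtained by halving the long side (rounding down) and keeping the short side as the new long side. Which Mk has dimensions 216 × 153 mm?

M5

M0: 866 × 1225 mm
M1: 612 × 866 mm
M2: 433 × 612 mm
M3: 306 × 433 mm
M4: 216 × 306 mm
M5: 153 × 216 mm
M6: 108 × 153 mm
→ matches M5.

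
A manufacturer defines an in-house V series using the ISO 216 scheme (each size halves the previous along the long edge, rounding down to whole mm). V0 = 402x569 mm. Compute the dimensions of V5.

71 × 100 mm

V1: ⌊569/2⌋ × 402 = 284 × 402 mm
V2: ⌊402/2⌋ × 284 = 201 × 284 mm
V3: ⌊284/2⌋ × 201 = 142 × 201 mm
V4: ⌊201/2⌋ × 142 = 100 × 142 mm
V5: ⌊142/2⌋ × 100 = 71 × 100 mm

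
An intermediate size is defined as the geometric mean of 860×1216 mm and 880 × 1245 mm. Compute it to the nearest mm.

Short side: √(860 · 880) = √756800 ≈ 869.9 → 870 mm
Long side: √(1216 · 1245) = √1513920 ≈ 1230.4 → 1230 mm

870 × 1230 mm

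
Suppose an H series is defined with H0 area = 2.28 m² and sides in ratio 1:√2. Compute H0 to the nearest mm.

1270 × 1796 mm

Let the short side be w mm. Then w · w√2 = 2.28 m² = 2,280,000 mm².
w² = 2,280,000/√2, so w ≈ 1269.7 mm; long side = w√2 ≈ 1795.7 mm.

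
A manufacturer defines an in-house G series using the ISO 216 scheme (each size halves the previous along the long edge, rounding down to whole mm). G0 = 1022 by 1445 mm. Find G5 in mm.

180 × 255 mm

G1: ⌊1445/2⌋ × 1022 = 722 × 1022 mm
G2: ⌊1022/2⌋ × 722 = 511 × 722 mm
G3: ⌊722/2⌋ × 511 = 361 × 511 mm
G4: ⌊511/2⌋ × 361 = 255 × 361 mm
G5: ⌊361/2⌋ × 255 = 180 × 255 mm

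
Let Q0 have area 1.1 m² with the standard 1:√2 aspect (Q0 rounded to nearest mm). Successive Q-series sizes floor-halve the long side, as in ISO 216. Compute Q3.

311 × 441 mm

Let Q0's short side be w mm. w · w√2 = 1.1 m² = 1,100,000 mm², so w ≈ 881.9 mm and w√2 ≈ 1247.3 mm → Q0 = 882 × 1247 mm.
Q1: ⌊1247/2⌋ × 882 = 623 × 882 mm
Q2: ⌊882/2⌋ × 623 = 441 × 623 mm
Q3: ⌊623/2⌋ × 441 = 311 × 441 mm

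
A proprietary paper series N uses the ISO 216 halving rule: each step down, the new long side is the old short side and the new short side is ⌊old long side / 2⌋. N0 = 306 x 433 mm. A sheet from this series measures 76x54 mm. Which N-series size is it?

N5

N0: 306 × 433 mm
N1: 216 × 306 mm
N2: 153 × 216 mm
N3: 108 × 153 mm
N4: 76 × 108 mm
N5: 54 × 76 mm
N6: 38 × 54 mm
→ matches N5.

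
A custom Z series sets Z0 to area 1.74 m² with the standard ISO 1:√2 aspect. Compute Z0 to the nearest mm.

1109 × 1569 mm

Let the short side be w mm. Then w · w√2 = 1.74 m² = 1,740,000 mm².
w² = 1,740,000/√2, so w ≈ 1109.2 mm; long side = w√2 ≈ 1568.7 mm.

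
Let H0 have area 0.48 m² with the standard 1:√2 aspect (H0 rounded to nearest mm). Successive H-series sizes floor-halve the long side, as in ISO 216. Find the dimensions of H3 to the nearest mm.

Let H0's short side be w mm. w · w√2 = 0.48 m² = 480,000 mm², so w ≈ 582.6 mm and w√2 ≈ 823.9 mm → H0 = 583 × 824 mm.
H1: ⌊824/2⌋ × 583 = 412 × 583 mm
H2: ⌊583/2⌋ × 412 = 291 × 412 mm
H3: ⌊412/2⌋ × 291 = 206 × 291 mm

206 × 291 mm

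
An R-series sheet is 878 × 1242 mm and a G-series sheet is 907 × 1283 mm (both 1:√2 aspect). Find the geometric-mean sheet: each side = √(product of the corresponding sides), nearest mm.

892 × 1262 mm

Short side: √(878 · 907) = √796346 ≈ 892.4 → 892 mm
Long side: √(1242 · 1283) = √1593486 ≈ 1262.3 → 1262 mm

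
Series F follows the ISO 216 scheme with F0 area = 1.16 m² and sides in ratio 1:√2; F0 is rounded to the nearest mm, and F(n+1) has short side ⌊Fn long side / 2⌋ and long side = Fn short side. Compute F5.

Let F0's short side be w mm. w · w√2 = 1.16 m² = 1,160,000 mm², so w ≈ 905.7 mm and w√2 ≈ 1280.8 mm → F0 = 906 × 1281 mm.
F1: ⌊1281/2⌋ × 906 = 640 × 906 mm
F2: ⌊906/2⌋ × 640 = 453 × 640 mm
F3: ⌊640/2⌋ × 453 = 320 × 453 mm
F4: ⌊453/2⌋ × 320 = 226 × 320 mm
F5: ⌊320/2⌋ × 226 = 160 × 226 mm

160 × 226 mm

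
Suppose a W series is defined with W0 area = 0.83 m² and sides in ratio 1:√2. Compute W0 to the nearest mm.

Let the short side be w mm. Then w · w√2 = 0.83 m² = 830,000 mm².
w² = 830,000/√2, so w ≈ 766.1 mm; long side = w√2 ≈ 1083.4 mm.

766 × 1083 mm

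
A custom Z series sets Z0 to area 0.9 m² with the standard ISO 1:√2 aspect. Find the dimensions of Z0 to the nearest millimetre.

798 × 1128 mm

Let the short side be w mm. Then w · w√2 = 0.9 m² = 900,000 mm².
w² = 900,000/√2, so w ≈ 797.7 mm; long side = w√2 ≈ 1128.2 mm.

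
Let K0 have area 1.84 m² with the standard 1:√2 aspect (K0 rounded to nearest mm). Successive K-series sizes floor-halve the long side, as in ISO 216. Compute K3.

Let K0's short side be w mm. w · w√2 = 1.84 m² = 1,840,000 mm², so w ≈ 1140.6 mm and w√2 ≈ 1613.1 mm → K0 = 1141 × 1613 mm.
K1: ⌊1613/2⌋ × 1141 = 806 × 1141 mm
K2: ⌊1141/2⌋ × 806 = 570 × 806 mm
K3: ⌊806/2⌋ × 570 = 403 × 570 mm

403 × 570 mm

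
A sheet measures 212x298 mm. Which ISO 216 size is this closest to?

Aspect ratio 298/212 ≈ 1.406 — close to the ISO √2 ≈ 1.414.
In the A-series (A0 area = 1 m²): A4 = 210 × 297 mm.
Off by 3 mm total — nearest standard size.

A4 (210 × 297 mm)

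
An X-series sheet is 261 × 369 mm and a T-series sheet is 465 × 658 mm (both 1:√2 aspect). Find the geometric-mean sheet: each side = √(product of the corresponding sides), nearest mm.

348 × 493 mm

Short side: √(261 · 465) = √121365 ≈ 348.4 → 348 mm
Long side: √(369 · 658) = √242802 ≈ 492.7 → 493 mm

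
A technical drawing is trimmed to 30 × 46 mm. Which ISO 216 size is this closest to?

B10 (31 × 44 mm)

Aspect ratio 46/30 ≈ 1.533 (ISO target is √2 ≈ 1.414).
In the B-series (B0 = 1000 × 1414 mm): B10 = 31 × 44 mm.
Off by 3 mm total — nearest standard size.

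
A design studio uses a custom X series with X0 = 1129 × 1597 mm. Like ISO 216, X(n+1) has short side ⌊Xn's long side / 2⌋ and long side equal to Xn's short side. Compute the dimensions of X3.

X1 = 798 × 1129 mm (from X0 by 1 halving).
X2: ⌊1129/2⌋ × 798 = 564 × 798 mm
X3: ⌊798/2⌋ × 564 = 399 × 564 mm

399 × 564 mm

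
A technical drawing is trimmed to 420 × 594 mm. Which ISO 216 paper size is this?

A2 (420 × 594 mm)

Aspect ratio 594/420 ≈ 1.414 — close to the ISO √2 ≈ 1.414.
In the A-series (A0 area = 1 m²): A2 = 420 × 594 mm.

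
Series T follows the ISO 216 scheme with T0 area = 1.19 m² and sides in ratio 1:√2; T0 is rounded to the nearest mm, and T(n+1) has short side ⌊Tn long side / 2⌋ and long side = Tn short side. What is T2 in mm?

458 × 648 mm

Let T0's short side be w mm. w · w√2 = 1.19 m² = 1,190,000 mm², so w ≈ 917.3 mm and w√2 ≈ 1297.3 mm → T0 = 917 × 1297 mm.
T1: ⌊1297/2⌋ × 917 = 648 × 917 mm
T2: ⌊917/2⌋ × 648 = 458 × 648 mm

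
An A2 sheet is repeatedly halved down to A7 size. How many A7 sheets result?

32

Each ISO step halves the sheet: 1 × A2 → 2 × A3 → 4 × A4 → 8 × A5 → …
From A2 to A7 is 5 halving steps: 2^5 = 32.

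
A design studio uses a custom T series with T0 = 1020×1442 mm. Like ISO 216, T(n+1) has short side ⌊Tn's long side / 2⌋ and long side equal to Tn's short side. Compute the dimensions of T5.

180 × 255 mm

T1 = 721 × 1020 mm (from T0 by 1 halving).
T2: ⌊1020/2⌋ × 721 = 510 × 721 mm
T3: ⌊721/2⌋ × 510 = 360 × 510 mm
T4: ⌊510/2⌋ × 360 = 255 × 360 mm
T5: ⌊360/2⌋ × 255 = 180 × 255 mm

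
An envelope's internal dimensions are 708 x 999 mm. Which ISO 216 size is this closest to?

Aspect ratio 999/708 ≈ 1.411 — close to the ISO √2 ≈ 1.414.
In the B-series (B0 = 1000 × 1414 mm): B1 = 707 × 1000 mm.
Off by 2 mm total — nearest standard size.

B1 (707 × 1000 mm)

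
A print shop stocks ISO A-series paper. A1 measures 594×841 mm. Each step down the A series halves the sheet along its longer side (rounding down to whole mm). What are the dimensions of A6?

105 × 148 mm

A2: ⌊841/2⌋ × 594 = 420 × 594 mm
A3: ⌊594/2⌋ × 420 = 297 × 420 mm
A4: ⌊420/2⌋ × 297 = 210 × 297 mm
A5: ⌊297/2⌋ × 210 = 148 × 210 mm
A6: ⌊210/2⌋ × 148 = 105 × 148 mm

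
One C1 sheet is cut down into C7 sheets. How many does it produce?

Each ISO step halves the sheet: 1 × C1 → 2 × C2 → 4 × C3 → 8 × C4 → …
From C1 to C7 is 6 halving steps: 2^6 = 64.

64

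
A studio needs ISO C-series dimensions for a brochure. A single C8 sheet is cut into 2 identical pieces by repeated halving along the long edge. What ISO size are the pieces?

C9

2 = 2^1, so 1 halving step.
C8 → C9 → … → C9 after 1 step.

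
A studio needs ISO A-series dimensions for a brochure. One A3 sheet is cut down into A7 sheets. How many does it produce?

Each ISO step halves the sheet: 1 × A3 → 2 × A4 → 4 × A5 → 8 × A6 → …
From A3 to A7 is 4 halving steps: 2^4 = 16.

16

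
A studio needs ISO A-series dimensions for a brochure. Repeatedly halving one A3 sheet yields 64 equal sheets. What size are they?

64 = 2^6, so 6 halving steps.
A3 → A4 → … → A9 after 6 steps.

A9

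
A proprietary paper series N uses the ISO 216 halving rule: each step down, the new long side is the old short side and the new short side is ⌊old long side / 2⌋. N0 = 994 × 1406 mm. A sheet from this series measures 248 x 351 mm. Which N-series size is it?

N0: 994 × 1406 mm
N1: 703 × 994 mm
N2: 497 × 703 mm
N3: 351 × 497 mm
N4: 248 × 351 mm
N5: 175 × 248 mm
→ matches N4.

N4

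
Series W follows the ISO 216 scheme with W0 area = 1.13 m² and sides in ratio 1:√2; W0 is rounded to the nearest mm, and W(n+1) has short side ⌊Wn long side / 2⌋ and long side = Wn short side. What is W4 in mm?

Let W0's short side be w mm. w · w√2 = 1.13 m² = 1,130,000 mm², so w ≈ 893.9 mm and w√2 ≈ 1264.1 mm → W0 = 894 × 1264 mm.
W1: ⌊1264/2⌋ × 894 = 632 × 894 mm
W2: ⌊894/2⌋ × 632 = 447 × 632 mm
W3: ⌊632/2⌋ × 447 = 316 × 447 mm
W4: ⌊447/2⌋ × 316 = 223 × 316 mm

223 × 316 mm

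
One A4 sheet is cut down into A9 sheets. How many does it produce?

32

Each ISO step halves the sheet: 1 × A4 → 2 × A5 → 4 × A6 → 8 × A7 → …
From A4 to A9 is 5 halving steps: 2^5 = 32.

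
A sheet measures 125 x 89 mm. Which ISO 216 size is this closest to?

Aspect ratio 125/89 ≈ 1.404 — close to the ISO √2 ≈ 1.414.
In the B-series (B0 = 1000 × 1414 mm): B7 = 88 × 125 mm.
Off by 1 mm total — nearest standard size.

B7 (88 × 125 mm)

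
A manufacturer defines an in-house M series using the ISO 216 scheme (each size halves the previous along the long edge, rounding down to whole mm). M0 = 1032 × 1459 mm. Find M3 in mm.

M1: ⌊1459/2⌋ × 1032 = 729 × 1032 mm
M2: ⌊1032/2⌋ × 729 = 516 × 729 mm
M3: ⌊729/2⌋ × 516 = 364 × 516 mm

364 × 516 mm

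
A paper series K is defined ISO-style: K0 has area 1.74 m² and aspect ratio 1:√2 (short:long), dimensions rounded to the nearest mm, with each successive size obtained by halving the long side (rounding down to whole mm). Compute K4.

Let K0's short side be w mm. w · w√2 = 1.74 m² = 1,740,000 mm², so w ≈ 1109.2 mm and w√2 ≈ 1568.7 mm → K0 = 1109 × 1569 mm.
K1: ⌊1569/2⌋ × 1109 = 784 × 1109 mm
K2: ⌊1109/2⌋ × 784 = 554 × 784 mm
K3: ⌊784/2⌋ × 554 = 392 × 554 mm
K4: ⌊554/2⌋ × 392 = 277 × 392 mm

277 × 392 mm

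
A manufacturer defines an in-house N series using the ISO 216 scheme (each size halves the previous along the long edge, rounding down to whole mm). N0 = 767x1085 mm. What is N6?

N1 = 542 × 767 mm (from N0 by 1 halving).
N2: ⌊767/2⌋ × 542 = 383 × 542 mm
N3: ⌊542/2⌋ × 383 = 271 × 383 mm
N4: ⌊383/2⌋ × 271 = 191 × 271 mm
N5: ⌊271/2⌋ × 191 = 135 × 191 mm
N6: ⌊191/2⌋ × 135 = 95 × 135 mm

95 × 135 mm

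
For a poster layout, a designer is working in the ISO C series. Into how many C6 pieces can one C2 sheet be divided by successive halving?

Each ISO step halves the sheet: 1 × C2 → 2 × C3 → 4 × C4 → 8 × C5 → …
From C2 to C6 is 4 halving steps: 2^4 = 16.

16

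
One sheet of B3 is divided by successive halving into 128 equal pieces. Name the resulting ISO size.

B10

128 = 2^7, so 7 halving steps.
B3 → B4 → … → B10 after 7 steps.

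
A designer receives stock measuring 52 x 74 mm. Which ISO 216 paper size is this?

A8 (52 × 74 mm)

Aspect ratio 74/52 ≈ 1.423 — close to the ISO √2 ≈ 1.414.
In the A-series (A0 area = 1 m²): A8 = 52 × 74 mm.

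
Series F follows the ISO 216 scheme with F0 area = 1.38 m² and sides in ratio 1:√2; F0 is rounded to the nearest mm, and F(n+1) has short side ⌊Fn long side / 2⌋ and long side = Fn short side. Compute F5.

174 × 247 mm

Let F0's short side be w mm. w · w√2 = 1.38 m² = 1,380,000 mm², so w ≈ 987.8 mm and w√2 ≈ 1397.0 mm → F0 = 988 × 1397 mm.
F1: ⌊1397/2⌋ × 988 = 698 × 988 mm
F2: ⌊988/2⌋ × 698 = 494 × 698 mm
F3: ⌊698/2⌋ × 494 = 349 × 494 mm
F4: ⌊494/2⌋ × 349 = 247 × 349 mm
F5: ⌊349/2⌋ × 247 = 174 × 247 mm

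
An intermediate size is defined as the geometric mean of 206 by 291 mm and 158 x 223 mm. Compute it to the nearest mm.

Short side: √(206 · 158) = √32548 ≈ 180.4 → 180 mm
Long side: √(291 · 223) = √64893 ≈ 254.7 → 255 mm

180 × 255 mm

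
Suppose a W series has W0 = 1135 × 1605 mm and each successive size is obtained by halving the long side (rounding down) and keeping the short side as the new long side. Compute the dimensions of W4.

W1 = 802 × 1135 mm (from W0 by 1 halving).
W2: ⌊1135/2⌋ × 802 = 567 × 802 mm
W3: ⌊802/2⌋ × 567 = 401 × 567 mm
W4: ⌊567/2⌋ × 401 = 283 × 401 mm

283 × 401 mm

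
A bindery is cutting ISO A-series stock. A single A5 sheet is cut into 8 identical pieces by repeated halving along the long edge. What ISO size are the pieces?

8 = 2^3, so 3 halving steps.
A5 → A6 → … → A8 after 3 steps.

A8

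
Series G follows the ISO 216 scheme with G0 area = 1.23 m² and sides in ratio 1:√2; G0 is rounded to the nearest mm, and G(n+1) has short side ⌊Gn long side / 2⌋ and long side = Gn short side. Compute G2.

466 × 659 mm

Let G0's short side be w mm. w · w√2 = 1.23 m² = 1,230,000 mm², so w ≈ 932.6 mm and w√2 ≈ 1318.9 mm → G0 = 933 × 1319 mm.
G1: ⌊1319/2⌋ × 933 = 659 × 933 mm
G2: ⌊933/2⌋ × 659 = 466 × 659 mm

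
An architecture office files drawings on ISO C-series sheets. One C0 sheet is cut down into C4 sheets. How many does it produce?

Each ISO step halves the sheet: 1 × C0 → 2 × C1 → 4 × C2 → 8 × C3 → …
From C0 to C4 is 4 halving steps: 2^4 = 16.

16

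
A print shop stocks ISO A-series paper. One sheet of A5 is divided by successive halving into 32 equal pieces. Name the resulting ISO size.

A10

32 = 2^5, so 5 halving steps.
A5 → A6 → … → A10 after 5 steps.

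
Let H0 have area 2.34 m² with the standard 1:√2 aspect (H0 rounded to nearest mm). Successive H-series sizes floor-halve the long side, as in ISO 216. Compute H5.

227 × 321 mm

Let H0's short side be w mm. w · w√2 = 2.34 m² = 2,340,000 mm², so w ≈ 1286.3 mm and w√2 ≈ 1819.1 mm → H0 = 1286 × 1819 mm.
H1: ⌊1819/2⌋ × 1286 = 909 × 1286 mm
H2: ⌊1286/2⌋ × 909 = 643 × 909 mm
H3: ⌊909/2⌋ × 643 = 454 × 643 mm
H4: ⌊643/2⌋ × 454 = 321 × 454 mm
H5: ⌊454/2⌋ × 321 = 227 × 321 mm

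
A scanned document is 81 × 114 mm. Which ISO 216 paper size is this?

C7 (81 × 114 mm)

Aspect ratio 114/81 ≈ 1.407 — close to the ISO √2 ≈ 1.414.
In the C-series (envelope sizes, between A and B): C7 = 81 × 114 mm.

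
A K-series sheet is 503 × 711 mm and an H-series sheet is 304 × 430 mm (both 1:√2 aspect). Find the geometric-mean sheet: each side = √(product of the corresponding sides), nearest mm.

391 × 553 mm

Short side: √(503 · 304) = √152912 ≈ 391.0 → 391 mm
Long side: √(711 · 430) = √305730 ≈ 552.9 → 553 mm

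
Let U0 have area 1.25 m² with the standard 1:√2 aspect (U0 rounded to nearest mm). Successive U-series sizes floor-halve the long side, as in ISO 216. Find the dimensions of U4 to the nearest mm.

Let U0's short side be w mm. w · w√2 = 1.25 m² = 1,250,000 mm², so w ≈ 940.2 mm and w√2 ≈ 1329.6 mm → U0 = 940 × 1330 mm.
U1: ⌊1330/2⌋ × 940 = 665 × 940 mm
U2: ⌊940/2⌋ × 665 = 470 × 665 mm
U3: ⌊665/2⌋ × 470 = 332 × 470 mm
U4: ⌊470/2⌋ × 332 = 235 × 332 mm

235 × 332 mm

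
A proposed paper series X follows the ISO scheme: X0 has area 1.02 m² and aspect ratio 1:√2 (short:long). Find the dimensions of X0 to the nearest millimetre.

849 × 1201 mm

Let the short side be w mm. Then w · w√2 = 1.02 m² = 1,020,000 mm².
w² = 1,020,000/√2, so w ≈ 849.3 mm; long side = w√2 ≈ 1201.0 mm.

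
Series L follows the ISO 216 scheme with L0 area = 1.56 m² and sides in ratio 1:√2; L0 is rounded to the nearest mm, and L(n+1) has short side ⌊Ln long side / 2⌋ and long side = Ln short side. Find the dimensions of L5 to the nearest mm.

Let L0's short side be w mm. w · w√2 = 1.56 m² = 1,560,000 mm², so w ≈ 1050.3 mm and w√2 ≈ 1485.3 mm → L0 = 1050 × 1485 mm.
L1: ⌊1485/2⌋ × 1050 = 742 × 1050 mm
L2: ⌊1050/2⌋ × 742 = 525 × 742 mm
L3: ⌊742/2⌋ × 525 = 371 × 525 mm
L4: ⌊525/2⌋ × 371 = 262 × 371 mm
L5: ⌊371/2⌋ × 262 = 185 × 262 mm

185 × 262 mm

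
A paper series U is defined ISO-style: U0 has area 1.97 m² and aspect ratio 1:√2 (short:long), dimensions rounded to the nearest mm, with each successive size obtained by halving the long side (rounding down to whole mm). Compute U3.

Let U0's short side be w mm. w · w√2 = 1.97 m² = 1,970,000 mm², so w ≈ 1180.3 mm and w√2 ≈ 1669.1 mm → U0 = 1180 × 1669 mm.
U1: ⌊1669/2⌋ × 1180 = 834 × 1180 mm
U2: ⌊1180/2⌋ × 834 = 590 × 834 mm
U3: ⌊834/2⌋ × 590 = 417 × 590 mm

417 × 590 mm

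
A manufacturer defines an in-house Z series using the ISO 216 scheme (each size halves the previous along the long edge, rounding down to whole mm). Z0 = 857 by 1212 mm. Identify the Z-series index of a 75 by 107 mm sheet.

Z7

Z0: 857 × 1212 mm
Z1: 606 × 857 mm
Z2: 428 × 606 mm
Z3: 303 × 428 mm
Z4: 214 × 303 mm
Z5: 151 × 214 mm
Z6: 107 × 151 mm
Z7: 75 × 107 mm
Z8: 53 × 75 mm
→ matches Z7.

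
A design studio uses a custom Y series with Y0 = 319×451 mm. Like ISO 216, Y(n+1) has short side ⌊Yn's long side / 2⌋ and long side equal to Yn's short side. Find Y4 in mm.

79 × 112 mm

Y1: ⌊451/2⌋ × 319 = 225 × 319 mm
Y2: ⌊319/2⌋ × 225 = 159 × 225 mm
Y3: ⌊225/2⌋ × 159 = 112 × 159 mm
Y4: ⌊159/2⌋ × 112 = 79 × 112 mm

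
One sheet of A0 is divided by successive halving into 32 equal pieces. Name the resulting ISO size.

32 = 2^5, so 5 halving steps.
A0 → A1 → … → A5 after 5 steps.

A5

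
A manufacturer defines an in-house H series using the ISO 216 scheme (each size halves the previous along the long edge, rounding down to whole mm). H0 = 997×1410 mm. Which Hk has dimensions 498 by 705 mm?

H0: 997 × 1410 mm
H1: 705 × 997 mm
H2: 498 × 705 mm
H3: 352 × 498 mm
→ matches H2.

H2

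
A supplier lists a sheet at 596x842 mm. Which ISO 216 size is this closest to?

A1 (594 × 841 mm)

Aspect ratio 842/596 ≈ 1.413 — close to the ISO √2 ≈ 1.414.
In the A-series (A0 area = 1 m²): A1 = 594 × 841 mm.
Off by 3 mm total — nearest standard size.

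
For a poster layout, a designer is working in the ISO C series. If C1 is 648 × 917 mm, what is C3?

C2: ⌊917/2⌋ × 648 = 458 × 648 mm
C3: ⌊648/2⌋ × 458 = 324 × 458 mm

324 × 458 mm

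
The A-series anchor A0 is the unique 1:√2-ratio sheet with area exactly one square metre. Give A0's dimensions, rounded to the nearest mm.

Let the short side be w mm. Then the long side is w√2 and w · w√2 = 10⁶ mm².
w² = 10⁶/√2, so w = 1000 / 2^(1/4) ≈ 840.9 mm; long side = 1000 · 2^(1/4) ≈ 1189.2 mm.

841 × 1189 mm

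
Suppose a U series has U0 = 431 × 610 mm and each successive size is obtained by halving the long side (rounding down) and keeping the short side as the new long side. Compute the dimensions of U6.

53 × 76 mm

U1: ⌊610/2⌋ × 431 = 305 × 431 mm
U2: ⌊431/2⌋ × 305 = 215 × 305 mm
U3: ⌊305/2⌋ × 215 = 152 × 215 mm
U4: ⌊215/2⌋ × 152 = 107 × 152 mm
U5: ⌊152/2⌋ × 107 = 76 × 107 mm
U6: ⌊107/2⌋ × 76 = 53 × 76 mm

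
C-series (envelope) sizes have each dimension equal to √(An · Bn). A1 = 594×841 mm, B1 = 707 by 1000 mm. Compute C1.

648 × 917 mm

Short side: √(594 · 707) = √419958 ≈ 648.0 → 648 mm
Long side: √(841 · 1000) = √841000 ≈ 917.1 → 917 mm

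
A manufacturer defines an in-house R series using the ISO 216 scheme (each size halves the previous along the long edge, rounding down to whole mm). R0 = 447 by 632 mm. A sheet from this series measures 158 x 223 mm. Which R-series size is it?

R3

R0: 447 × 632 mm
R1: 316 × 447 mm
R2: 223 × 316 mm
R3: 158 × 223 mm
R4: 111 × 158 mm
→ matches R3.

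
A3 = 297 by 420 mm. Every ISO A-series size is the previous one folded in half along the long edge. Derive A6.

A4: ⌊420/2⌋ × 297 = 210 × 297 mm
A5: ⌊297/2⌋ × 210 = 148 × 210 mm
A6: ⌊210/2⌋ × 148 = 105 × 148 mm

105 × 148 mm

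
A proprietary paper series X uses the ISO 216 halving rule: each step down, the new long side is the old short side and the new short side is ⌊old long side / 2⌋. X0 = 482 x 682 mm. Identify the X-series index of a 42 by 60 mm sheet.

X7

X0: 482 × 682 mm
X1: 341 × 482 mm
X2: 241 × 341 mm
X3: 170 × 241 mm
X4: 120 × 170 mm
X5: 85 × 120 mm
X6: 60 × 85 mm
X7: 42 × 60 mm
X8: 30 × 42 mm
→ matches X7.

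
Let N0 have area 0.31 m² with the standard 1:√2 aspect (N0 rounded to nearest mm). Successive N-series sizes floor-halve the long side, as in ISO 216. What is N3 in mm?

Let N0's short side be w mm. w · w√2 = 0.31 m² = 310,000 mm², so w ≈ 468.2 mm and w√2 ≈ 662.1 mm → N0 = 468 × 662 mm.
N1: ⌊662/2⌋ × 468 = 331 × 468 mm
N2: ⌊468/2⌋ × 331 = 234 × 331 mm
N3: ⌊331/2⌋ × 234 = 165 × 234 mm

165 × 234 mm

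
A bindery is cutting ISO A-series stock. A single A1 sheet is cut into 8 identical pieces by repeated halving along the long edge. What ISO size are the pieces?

A4

8 = 2^3, so 3 halving steps.
A1 → A2 → … → A4 after 3 steps.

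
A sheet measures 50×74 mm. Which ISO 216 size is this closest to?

A8 (52 × 74 mm)

Aspect ratio 74/50 ≈ 1.480 (ISO target is √2 ≈ 1.414).
In the A-series (A0 area = 1 m²): A8 = 52 × 74 mm.
Off by 2 mm total — nearest standard size.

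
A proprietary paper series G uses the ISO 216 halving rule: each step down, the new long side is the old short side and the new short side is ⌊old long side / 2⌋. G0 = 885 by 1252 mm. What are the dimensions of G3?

313 × 442 mm

G1 = 626 × 885 mm (from G0 by 1 halving).
G2: ⌊885/2⌋ × 626 = 442 × 626 mm
G3: ⌊626/2⌋ × 442 = 313 × 442 mm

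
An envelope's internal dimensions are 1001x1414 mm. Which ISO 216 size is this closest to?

Aspect ratio 1414/1001 ≈ 1.413 — close to the ISO √2 ≈ 1.414.
In the B-series (B0 = 1000 × 1414 mm): B0 = 1000 × 1414 mm.
Off by 1 mm total — nearest standard size.

B0 (1000 × 1414 mm)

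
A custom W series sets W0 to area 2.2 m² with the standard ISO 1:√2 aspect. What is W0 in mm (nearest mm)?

1247 × 1764 mm

Let the short side be w mm. Then w · w√2 = 2.2 m² = 2,200,000 mm².
w² = 2,200,000/√2, so w ≈ 1247.3 mm; long side = w√2 ≈ 1763.9 mm.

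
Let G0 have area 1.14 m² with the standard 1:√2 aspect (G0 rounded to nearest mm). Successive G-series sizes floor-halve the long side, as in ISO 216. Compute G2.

Let G0's short side be w mm. w · w√2 = 1.14 m² = 1,140,000 mm², so w ≈ 897.8 mm and w√2 ≈ 1269.7 mm → G0 = 898 × 1270 mm.
G1: ⌊1270/2⌋ × 898 = 635 × 898 mm
G2: ⌊898/2⌋ × 635 = 449 × 635 mm

449 × 635 mm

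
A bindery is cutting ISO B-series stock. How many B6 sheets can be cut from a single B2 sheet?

16

Each ISO step halves the sheet: 1 × B2 → 2 × B3 → 4 × B4 → 8 × B5 → …
From B2 to B6 is 4 halving steps: 2^4 = 16.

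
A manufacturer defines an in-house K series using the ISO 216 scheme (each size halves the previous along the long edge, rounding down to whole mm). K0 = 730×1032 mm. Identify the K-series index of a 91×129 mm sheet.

K0: 730 × 1032 mm
K1: 516 × 730 mm
K2: 365 × 516 mm
K3: 258 × 365 mm
K4: 182 × 258 mm
K5: 129 × 182 mm
K6: 91 × 129 mm
K7: 64 × 91 mm
→ matches K6.

K6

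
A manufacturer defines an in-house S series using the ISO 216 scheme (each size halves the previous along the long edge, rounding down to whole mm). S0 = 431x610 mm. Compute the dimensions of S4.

107 × 152 mm

S1: ⌊610/2⌋ × 431 = 305 × 431 mm
S2: ⌊431/2⌋ × 305 = 215 × 305 mm
S3: ⌊305/2⌋ × 215 = 152 × 215 mm
S4: ⌊215/2⌋ × 152 = 107 × 152 mm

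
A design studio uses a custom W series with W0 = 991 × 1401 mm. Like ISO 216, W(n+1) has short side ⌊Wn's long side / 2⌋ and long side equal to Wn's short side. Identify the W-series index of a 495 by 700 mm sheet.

W0: 991 × 1401 mm
W1: 700 × 991 mm
W2: 495 × 700 mm
W3: 350 × 495 mm
→ matches W2.

W2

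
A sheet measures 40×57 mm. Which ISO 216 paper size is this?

C9 (40 × 57 mm)

Aspect ratio 57/40 ≈ 1.425 — close to the ISO √2 ≈ 1.414.
In the C-series (envelope sizes, between A and B): C9 = 40 × 57 mm.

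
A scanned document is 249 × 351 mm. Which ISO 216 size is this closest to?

B4 (250 × 353 mm)

Aspect ratio 351/249 ≈ 1.410 — close to the ISO √2 ≈ 1.414.
In the B-series (B0 = 1000 × 1414 mm): B4 = 250 × 353 mm.
Off by 3 mm total — nearest standard size.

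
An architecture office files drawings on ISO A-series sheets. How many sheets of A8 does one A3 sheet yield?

Each ISO step halves the sheet: 1 × A3 → 2 × A4 → 4 × A5 → 8 × A6 → …
From A3 to A8 is 5 halving steps: 2^5 = 32.

32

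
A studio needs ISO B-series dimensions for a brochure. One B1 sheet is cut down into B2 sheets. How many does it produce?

2

Each ISO step halves the sheet: 1 × B1 → 2 × B2
From B1 to B2 is 1 halving step: 2^1 = 2.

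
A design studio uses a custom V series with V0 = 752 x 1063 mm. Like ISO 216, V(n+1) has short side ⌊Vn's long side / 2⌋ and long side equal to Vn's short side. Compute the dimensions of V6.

V1 = 531 × 752 mm (from V0 by 1 halving).
V2: ⌊752/2⌋ × 531 = 376 × 531 mm
V3: ⌊531/2⌋ × 376 = 265 × 376 mm
V4: ⌊376/2⌋ × 265 = 188 × 265 mm
V5: ⌊265/2⌋ × 188 = 132 × 188 mm
V6: ⌊188/2⌋ × 132 = 94 × 132 mm

94 × 132 mm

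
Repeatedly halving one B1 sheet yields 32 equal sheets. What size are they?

B6

32 = 2^5, so 5 halving steps.
B1 → B2 → … → B6 after 5 steps.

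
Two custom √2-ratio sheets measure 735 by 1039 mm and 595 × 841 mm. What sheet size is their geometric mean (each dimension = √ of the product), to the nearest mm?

661 × 935 mm

Short side: √(735 · 595) = √437325 ≈ 661.3 → 661 mm
Long side: √(1039 · 841) = √873799 ≈ 934.8 → 935 mm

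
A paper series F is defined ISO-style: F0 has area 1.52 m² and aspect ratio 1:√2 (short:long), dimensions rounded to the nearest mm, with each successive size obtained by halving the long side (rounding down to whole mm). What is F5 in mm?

Let F0's short side be w mm. w · w√2 = 1.52 m² = 1,520,000 mm², so w ≈ 1036.7 mm and w√2 ≈ 1466.2 mm → F0 = 1037 × 1466 mm.
F1: ⌊1466/2⌋ × 1037 = 733 × 1037 mm
F2: ⌊1037/2⌋ × 733 = 518 × 733 mm
F3: ⌊733/2⌋ × 518 = 366 × 518 mm
F4: ⌊518/2⌋ × 366 = 259 × 366 mm
F5: ⌊366/2⌋ × 259 = 183 × 259 mm

183 × 259 mm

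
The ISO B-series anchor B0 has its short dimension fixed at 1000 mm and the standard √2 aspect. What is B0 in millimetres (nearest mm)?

Short side = 1000 mm; long side = 1000√2 ≈ 1414.2 mm.

1000 × 1414 mm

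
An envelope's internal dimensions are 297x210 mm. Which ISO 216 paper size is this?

Aspect ratio 297/210 ≈ 1.414 — close to the ISO √2 ≈ 1.414.
In the A-series (A0 area = 1 m²): A4 = 210 × 297 mm.

A4 (210 × 297 mm)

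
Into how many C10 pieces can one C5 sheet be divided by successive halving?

Each ISO step halves the sheet: 1 × C5 → 2 × C6 → 4 × C7 → 8 × C8 → …
From C5 to C10 is 5 halving steps: 2^5 = 32.

32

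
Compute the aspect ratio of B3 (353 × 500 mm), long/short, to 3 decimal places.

500 / 353 = 1.416
ISO 216 targets √2 ≈ 1.414; the +0.002 deviation is from mm rounding.

1.416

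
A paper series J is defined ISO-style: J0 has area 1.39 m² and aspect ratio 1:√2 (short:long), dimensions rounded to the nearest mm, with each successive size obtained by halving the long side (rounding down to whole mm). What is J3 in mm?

350 × 495 mm

Let J0's short side be w mm. w · w√2 = 1.39 m² = 1,390,000 mm², so w ≈ 991.4 mm and w√2 ≈ 1402.1 mm → J0 = 991 × 1402 mm.
J1: ⌊1402/2⌋ × 991 = 701 × 991 mm
J2: ⌊991/2⌋ × 701 = 495 × 701 mm
J3: ⌊701/2⌋ × 495 = 350 × 495 mm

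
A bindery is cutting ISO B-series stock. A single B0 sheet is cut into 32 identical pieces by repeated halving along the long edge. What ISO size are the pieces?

B5

32 = 2^5, so 5 halving steps.
B0 → B1 → … → B5 after 5 steps.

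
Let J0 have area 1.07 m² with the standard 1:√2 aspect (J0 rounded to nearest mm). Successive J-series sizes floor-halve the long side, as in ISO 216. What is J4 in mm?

217 × 307 mm

Let J0's short side be w mm. w · w√2 = 1.07 m² = 1,070,000 mm², so w ≈ 869.8 mm and w√2 ≈ 1230.1 mm → J0 = 870 × 1230 mm.
J1: ⌊1230/2⌋ × 870 = 615 × 870 mm
J2: ⌊870/2⌋ × 615 = 435 × 615 mm
J3: ⌊615/2⌋ × 435 = 307 × 435 mm
J4: ⌊435/2⌋ × 307 = 217 × 307 mm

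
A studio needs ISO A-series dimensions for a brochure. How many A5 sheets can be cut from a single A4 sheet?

2

Each ISO step halves the sheet: 1 × A4 → 2 × A5
From A4 to A5 is 1 halving step: 2^1 = 2.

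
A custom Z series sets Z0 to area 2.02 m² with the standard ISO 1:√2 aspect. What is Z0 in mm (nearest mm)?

1195 × 1690 mm

Let the short side be w mm. Then w · w√2 = 2.02 m² = 2,020,000 mm².
w² = 2,020,000/√2, so w ≈ 1195.1 mm; long side = w√2 ≈ 1690.2 mm.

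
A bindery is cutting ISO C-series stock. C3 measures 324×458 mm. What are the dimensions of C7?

81 × 114 mm

C4: ⌊458/2⌋ × 324 = 229 × 324 mm
C5: ⌊324/2⌋ × 229 = 162 × 229 mm
C6: ⌊229/2⌋ × 162 = 114 × 162 mm
C7: ⌊162/2⌋ × 114 = 81 × 114 mm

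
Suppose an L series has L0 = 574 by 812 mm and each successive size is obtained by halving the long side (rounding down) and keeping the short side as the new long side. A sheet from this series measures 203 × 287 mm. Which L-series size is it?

L0: 574 × 812 mm
L1: 406 × 574 mm
L2: 287 × 406 mm
L3: 203 × 287 mm
L4: 143 × 203 mm
→ matches L3.

L3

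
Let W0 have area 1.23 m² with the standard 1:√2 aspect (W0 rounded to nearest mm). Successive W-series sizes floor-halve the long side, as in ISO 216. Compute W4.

233 × 329 mm

Let W0's short side be w mm. w · w√2 = 1.23 m² = 1,230,000 mm², so w ≈ 932.6 mm and w√2 ≈ 1318.9 mm → W0 = 933 × 1319 mm.
W1: ⌊1319/2⌋ × 933 = 659 × 933 mm
W2: ⌊933/2⌋ × 659 = 466 × 659 mm
W3: ⌊659/2⌋ × 466 = 329 × 466 mm
W4: ⌊466/2⌋ × 329 = 233 × 329 mm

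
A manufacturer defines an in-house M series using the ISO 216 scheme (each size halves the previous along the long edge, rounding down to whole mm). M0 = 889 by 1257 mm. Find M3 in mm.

314 × 444 mm

M1: ⌊1257/2⌋ × 889 = 628 × 889 mm
M2: ⌊889/2⌋ × 628 = 444 × 628 mm
M3: ⌊628/2⌋ × 444 = 314 × 444 mm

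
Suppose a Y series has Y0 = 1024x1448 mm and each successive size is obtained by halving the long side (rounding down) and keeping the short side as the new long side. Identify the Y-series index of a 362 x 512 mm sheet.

Y0: 1024 × 1448 mm
Y1: 724 × 1024 mm
Y2: 512 × 724 mm
Y3: 362 × 512 mm
Y4: 256 × 362 mm
→ matches Y3.

Y3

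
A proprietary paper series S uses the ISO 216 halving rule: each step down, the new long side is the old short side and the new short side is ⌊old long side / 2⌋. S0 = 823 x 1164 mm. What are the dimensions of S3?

291 × 411 mm

S1: ⌊1164/2⌋ × 823 = 582 × 823 mm
S2: ⌊823/2⌋ × 582 = 411 × 582 mm
S3: ⌊582/2⌋ × 411 = 291 × 411 mm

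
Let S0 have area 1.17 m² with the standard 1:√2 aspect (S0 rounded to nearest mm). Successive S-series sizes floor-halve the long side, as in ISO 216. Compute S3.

Let S0's short side be w mm. w · w√2 = 1.17 m² = 1,170,000 mm², so w ≈ 909.6 mm and w√2 ≈ 1286.3 mm → S0 = 910 × 1286 mm.
S1: ⌊1286/2⌋ × 910 = 643 × 910 mm
S2: ⌊910/2⌋ × 643 = 455 × 643 mm
S3: ⌊643/2⌋ × 455 = 321 × 455 mm

321 × 455 mm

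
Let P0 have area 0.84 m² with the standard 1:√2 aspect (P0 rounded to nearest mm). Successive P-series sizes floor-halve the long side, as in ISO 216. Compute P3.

272 × 385 mm

Let P0's short side be w mm. w · w√2 = 0.84 m² = 840,000 mm², so w ≈ 770.7 mm and w√2 ≈ 1089.9 mm → P0 = 771 × 1090 mm.
P1: ⌊1090/2⌋ × 771 = 545 × 771 mm
P2: ⌊771/2⌋ × 545 = 385 × 545 mm
P3: ⌊545/2⌋ × 385 = 272 × 385 mm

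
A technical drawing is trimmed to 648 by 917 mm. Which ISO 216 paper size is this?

C1 (648 × 917 mm)

Aspect ratio 917/648 ≈ 1.415 — close to the ISO √2 ≈ 1.414.
In the C-series (envelope sizes, between A and B): C1 = 648 × 917 mm.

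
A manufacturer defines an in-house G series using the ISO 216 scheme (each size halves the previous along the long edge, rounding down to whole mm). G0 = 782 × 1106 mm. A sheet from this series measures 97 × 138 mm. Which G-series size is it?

G6

G0: 782 × 1106 mm
G1: 553 × 782 mm
G2: 391 × 553 mm
G3: 276 × 391 mm
G4: 195 × 276 mm
G5: 138 × 195 mm
G6: 97 × 138 mm
G7: 69 × 97 mm
→ matches G6.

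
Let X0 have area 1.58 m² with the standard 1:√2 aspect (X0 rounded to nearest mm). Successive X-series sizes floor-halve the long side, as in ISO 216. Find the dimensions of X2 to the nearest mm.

Let X0's short side be w mm. w · w√2 = 1.58 m² = 1,580,000 mm², so w ≈ 1057.0 mm and w√2 ≈ 1494.8 mm → X0 = 1057 × 1495 mm.
X1: ⌊1495/2⌋ × 1057 = 747 × 1057 mm
X2: ⌊1057/2⌋ × 747 = 528 × 747 mm

528 × 747 mm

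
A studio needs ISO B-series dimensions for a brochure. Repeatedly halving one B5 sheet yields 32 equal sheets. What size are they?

32 = 2^5, so 5 halving steps.
B5 → B6 → … → B10 after 5 steps.

B10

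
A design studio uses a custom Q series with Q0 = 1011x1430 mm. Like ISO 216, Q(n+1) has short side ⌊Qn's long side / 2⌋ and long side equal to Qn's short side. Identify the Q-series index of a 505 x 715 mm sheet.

Q2

Q0: 1011 × 1430 mm
Q1: 715 × 1011 mm
Q2: 505 × 715 mm
Q3: 357 × 505 mm
→ matches Q2.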